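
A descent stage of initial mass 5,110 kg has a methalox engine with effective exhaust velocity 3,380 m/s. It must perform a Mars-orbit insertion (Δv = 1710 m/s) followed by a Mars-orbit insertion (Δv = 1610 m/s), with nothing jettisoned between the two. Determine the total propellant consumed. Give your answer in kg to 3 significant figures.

After the first burn: m = 5110 × exp(−1710/3380.0) = 5110 × 0.60295 = 3,081.07 kg.
After the second burn: m = 3,081.07 × exp(−1610/3380.0) = 3,081.07 × 0.62106 = 1,913.53 kg.
Total propellant = m₀ − m_final = 5110 − 1,913.53 = 3,196.47 kg.

total propellant consumed ≈ 3200 kg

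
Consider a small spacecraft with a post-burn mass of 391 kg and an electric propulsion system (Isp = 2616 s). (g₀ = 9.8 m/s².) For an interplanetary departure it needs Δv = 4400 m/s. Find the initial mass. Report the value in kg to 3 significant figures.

initial mass ≈ 464 kg

v_e = Isp · g₀ = 2616 × 9.8 = 25636.8 m/s.
Rocket equation: m₀/m_f = exp(Δv / v_e) = exp(4400 / 25636.8) = exp(0.1716) = 1.1872.
m₀ = m_f × 1.1872 = 391 × 1.1872 = 464.195 kg.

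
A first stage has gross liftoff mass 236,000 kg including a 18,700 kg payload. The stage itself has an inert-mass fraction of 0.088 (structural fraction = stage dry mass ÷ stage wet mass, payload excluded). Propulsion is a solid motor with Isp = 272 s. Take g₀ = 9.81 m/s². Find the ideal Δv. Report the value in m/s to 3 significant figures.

Stage wet mass = m₀ − payload = 236,000 − 18,700 = 217,300 kg.
Stage dry mass = ε × stage wet mass = 0.088 × 217,300 = 19,122.4 kg.
Burnout mass m_f = stage dry + payload = 19,122.4 + 18,700 = 37,822.4 kg.
v_e = Isp · g₀ = 272 × 9.81 = 2668.3 m/s.
Using Δv = v_e ln(m₀/m_f): Δv = v_e · ln(236,000/37,822.4) = 2668.3 × ln(6.24) = 2668.3 × 1.8309 ≈ 4886 m/s.

Δv ≈ 4890 m/s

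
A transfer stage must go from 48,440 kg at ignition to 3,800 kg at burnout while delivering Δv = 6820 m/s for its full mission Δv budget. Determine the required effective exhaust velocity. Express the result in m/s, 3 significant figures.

ln(m₀/m_f) = ln(48440/3800) = ln(12.75) = 2.5453.
Rocket equation: v_e = Δv / ln(m₀/m_f) = 6820 / 2.5453 = 2679.4 m/s.

v_e ≈ 2680 m/s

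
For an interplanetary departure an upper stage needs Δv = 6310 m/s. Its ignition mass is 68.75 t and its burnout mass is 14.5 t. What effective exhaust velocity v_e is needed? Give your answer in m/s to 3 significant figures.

v_e ≈ 4050 m/s

ln(m₀/m_f) = ln(68750/14500) = ln(4.741) = 1.5563.
v_e = Δv / ln(m₀/m_f) = 6310 / 1.5563 = 4054.4 m/s.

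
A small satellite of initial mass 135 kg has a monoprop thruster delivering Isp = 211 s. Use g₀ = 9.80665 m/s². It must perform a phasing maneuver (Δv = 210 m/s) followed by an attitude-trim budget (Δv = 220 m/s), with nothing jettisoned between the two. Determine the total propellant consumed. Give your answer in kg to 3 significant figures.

total propellant consumed ≈ 25.3 kg

v_e = Isp · g₀ = 211 × 9.80665 = 2069.2 m/s.
After the first burn: m = 135 × exp(−210/2069.2) = 135 × 0.90349 = 121.971 kg.
After the second burn: m = 121.971 × exp(−220/2069.2) = 121.971 × 0.89914 = 109.669 kg.
Total propellant = m₀ − m_final = 135 − 109.669 = 25.331 kg.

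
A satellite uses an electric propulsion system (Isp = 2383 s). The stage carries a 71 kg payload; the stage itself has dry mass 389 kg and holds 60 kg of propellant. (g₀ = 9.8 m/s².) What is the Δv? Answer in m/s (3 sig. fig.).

Δv ≈ 2860 m/s

v_e = Isp · g₀ = 2383 × 9.8 = 23353.4 m/s.
m₀ = payload + dry + propellant = 71 + 389 + 60 = 520 kg.
m_f = payload + dry = 71 + 389 = 460 kg.
By the Tsiolkovsky rocket equation, Δv = v_e · ln(m₀/m_f) = 23353.4 × ln(1.13) = 23353.4 × 0.1226 ≈ 2863.2 m/s.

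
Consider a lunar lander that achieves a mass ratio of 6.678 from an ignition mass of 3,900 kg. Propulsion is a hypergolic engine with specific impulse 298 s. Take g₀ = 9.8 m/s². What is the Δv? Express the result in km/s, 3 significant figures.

Δv ≈ 5.55 km/s

v_e = Isp · g₀ = 298 × 9.8 = 2920.4 m/s.
Using Δv = v_e ln(m₀/m_f): Δv = v_e · ln(6.678) = 2920.4 × 1.8988 ≈ 5545.3 m/s.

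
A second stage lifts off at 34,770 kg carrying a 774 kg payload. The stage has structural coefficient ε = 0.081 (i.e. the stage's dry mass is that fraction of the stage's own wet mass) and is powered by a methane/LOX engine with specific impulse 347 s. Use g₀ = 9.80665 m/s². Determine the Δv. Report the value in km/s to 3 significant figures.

Δv ≈ 7.79 km/s

Stage wet mass = m₀ − payload = 34,770 − 774 = 33,996 kg.
Stage dry mass = ε × stage wet mass = 0.081 × 33,996 = 2,753.68 kg.
Burnout mass m_f = stage dry + payload = 2,753.68 + 774 = 3,527.68 kg.
v_e = Isp · g₀ = 347 × 9.80665 = 3402.9 m/s.
Δv = v_e · ln(34,770/3,527.68) = 3402.9 × ln(9.856) = 3402.9 × 2.2881 ≈ 7786 m/s.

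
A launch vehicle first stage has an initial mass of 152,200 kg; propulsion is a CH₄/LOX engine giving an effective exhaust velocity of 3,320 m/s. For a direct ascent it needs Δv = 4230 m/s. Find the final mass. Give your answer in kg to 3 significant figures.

final mass ≈ 42600 kg

m₀/m_f = exp(Δv / v_e) = exp(4230 / 3320.0) = exp(1.2741) = 3.5755.
m_f = m₀ / 3.5755 = 152,200 / 3.5755 = 42,567.5 kg.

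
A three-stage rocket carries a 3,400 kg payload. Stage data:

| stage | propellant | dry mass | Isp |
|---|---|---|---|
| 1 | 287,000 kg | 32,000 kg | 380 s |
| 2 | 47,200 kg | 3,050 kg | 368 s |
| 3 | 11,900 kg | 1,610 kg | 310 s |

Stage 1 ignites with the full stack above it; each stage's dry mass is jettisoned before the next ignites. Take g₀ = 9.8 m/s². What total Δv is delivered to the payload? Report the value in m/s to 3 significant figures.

Δv ≈ 13100 m/s

Ignition mass of stage 1 = 287,000+32,000 + 47,200+3,050 + 11,900+1,610 + 3,400 = 386,160 kg.
Stage 1: m₀ = 386,160 kg, m_f = 386,160 − 287,000 = 99,160 kg; Δv = 380×9.8×ln(3.894) = 3724.0×1.3595 ≈ 5063 m/s.
Stage 2: m₀ = 67,160 kg, m_f = 67,160 − 47,200 = 19,960 kg; Δv = 368×9.8×ln(3.365) = 3606.4×1.2133 ≈ 4376 m/s.
Stage 3: m₀ = 16,910 kg, m_f = 16,910 − 11,900 = 5,010 kg; Δv = 310×9.8×ln(3.375) = 3038.0×1.2165 ≈ 3696 m/s.
Total Δv = 5063 + 4376 + 3696 = 13135 m/s.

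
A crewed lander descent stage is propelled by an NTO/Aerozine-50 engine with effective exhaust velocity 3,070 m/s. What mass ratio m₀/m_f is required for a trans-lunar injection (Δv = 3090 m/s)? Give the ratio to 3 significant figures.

m₀/m_f = exp(Δv / v_e) = exp(3090 / 3070.0) = exp(1.0065) = 2.7360.

mass ratio ≈ 2.74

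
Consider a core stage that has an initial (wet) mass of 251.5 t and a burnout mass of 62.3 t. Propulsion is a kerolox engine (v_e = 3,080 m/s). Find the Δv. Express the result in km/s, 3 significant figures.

Δv ≈ 4.30 km/s

By the Tsiolkovsky rocket equation, Δv = v_e · ln(m₀/m_f) = 3080.0 × ln(4.037) = 3080.0 × 1.3955 ≈ 4298.1 m/s.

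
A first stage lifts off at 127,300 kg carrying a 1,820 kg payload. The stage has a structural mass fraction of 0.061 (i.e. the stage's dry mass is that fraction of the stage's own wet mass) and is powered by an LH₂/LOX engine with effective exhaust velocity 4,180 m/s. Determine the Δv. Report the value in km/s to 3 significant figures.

Δv ≈ 10.9 km/s

Stage wet mass = m₀ − payload = 127,300 − 1,820 = 125,480 kg.
Stage dry mass = ε × stage wet mass = 0.061 × 125,480 = 7,654.28 kg.
Burnout mass m_f = stage dry + payload = 7,654.28 + 1,820 = 9,474.28 kg.
From the ideal rocket equation, Δv = v_e · ln(127,300/9,474.28) = 4180.0 × ln(13.44) = 4180.0 × 2.5980 ≈ 10859 m/s.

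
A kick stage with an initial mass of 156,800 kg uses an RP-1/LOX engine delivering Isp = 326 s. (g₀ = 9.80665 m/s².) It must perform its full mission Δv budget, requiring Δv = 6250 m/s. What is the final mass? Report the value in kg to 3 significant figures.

v_e = Isp · g₀ = 326 × 9.80665 = 3197.0 m/s.
Using Δv = v_e ln(m₀/m_f): m₀/m_f = exp(Δv / v_e) = exp(6250 / 3197.0) = exp(1.9550) = 7.0638.
m_f = m₀ / 7.0638 = 156,800 / 7.0638 = 22,197.7 kg.

final mass ≈ 22200 kg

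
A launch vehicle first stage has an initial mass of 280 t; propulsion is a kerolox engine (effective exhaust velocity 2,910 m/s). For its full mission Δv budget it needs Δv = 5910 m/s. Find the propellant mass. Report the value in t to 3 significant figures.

propellant mass ≈ 243 t

Using Δv = v_e ln(m₀/m_f): m₀/m_f = exp(Δv / v_e) = exp(5910 / 2910.0) = exp(2.0309) = 7.6212.
m_f = 280 / 7.6212 = 36.7396 t, so propellant = m₀ − m_f = 280 − 36.7396 = 243.2604 t.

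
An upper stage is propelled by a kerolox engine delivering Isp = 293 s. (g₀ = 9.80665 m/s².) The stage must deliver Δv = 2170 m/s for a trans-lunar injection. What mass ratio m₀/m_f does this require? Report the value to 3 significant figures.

mass ratio ≈ 2.13

v_e = Isp · g₀ = 293 × 9.80665 = 2873.3 m/s.
m₀/m_f = exp(Δv / v_e) = exp(2170 / 2873.3) = exp(0.7552) = 2.1281.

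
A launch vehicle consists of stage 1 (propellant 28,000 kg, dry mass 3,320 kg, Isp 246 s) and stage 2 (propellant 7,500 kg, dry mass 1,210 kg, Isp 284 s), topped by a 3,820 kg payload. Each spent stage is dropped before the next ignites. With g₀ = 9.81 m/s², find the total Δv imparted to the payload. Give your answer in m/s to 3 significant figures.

Ignition mass of stage 1 = 28,000+3,320 + 7,500+1,210 + 3,820 = 43,850 kg.
Stage 1: m₀ = 43,850 kg, m_f = 43,850 − 28,000 = 15,850 kg; Δv = 246×9.81×ln(2.767) = 2413.3×1.0176 ≈ 2456 m/s.
Stage 2: m₀ = 12,530 kg, m_f = 12,530 − 7,500 = 5,030 kg; Δv = 284×9.81×ln(2.491) = 2786.0×0.9127 ≈ 2543 m/s.
Total Δv = 2456 + 2543 = 4999 m/s.

Δv ≈ 5000 m/s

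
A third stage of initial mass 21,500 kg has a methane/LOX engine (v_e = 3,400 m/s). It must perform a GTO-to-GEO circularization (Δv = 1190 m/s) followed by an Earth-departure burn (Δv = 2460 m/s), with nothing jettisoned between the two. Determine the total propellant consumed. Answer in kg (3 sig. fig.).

total propellant consumed ≈ 14200 kg

After the first burn: m = 21500 × exp(−1190/3400.0) = 21500 × 0.70469 = 15,150.8 kg.
After the second burn: m = 15,150.8 × exp(−2460/3400.0) = 15,150.8 × 0.48504 = 7,348.74 kg.
Total propellant = m₀ − m_final = 21500 − 7,348.74 = 14,151.26 kg.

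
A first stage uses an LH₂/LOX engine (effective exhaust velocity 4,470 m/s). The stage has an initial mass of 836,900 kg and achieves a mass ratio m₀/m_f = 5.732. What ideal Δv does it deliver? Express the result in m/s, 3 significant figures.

Δv ≈ 7800 m/s

Rocket equation: Δv = v_e · ln(5.732) = 4470.0 × 1.7461 ≈ 7804.9 m/s.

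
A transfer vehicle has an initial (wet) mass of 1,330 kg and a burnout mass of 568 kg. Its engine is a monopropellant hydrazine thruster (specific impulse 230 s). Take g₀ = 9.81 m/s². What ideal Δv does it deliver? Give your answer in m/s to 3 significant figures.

Δv ≈ 1920 m/s

v_e = Isp · g₀ = 230 × 9.81 = 2256.3 m/s.
From the ideal rocket equation, Δv = v_e · ln(m₀/m_f) = 2256.3 × ln(2.342) = 2256.3 × 0.8508 ≈ 1919.7 m/s.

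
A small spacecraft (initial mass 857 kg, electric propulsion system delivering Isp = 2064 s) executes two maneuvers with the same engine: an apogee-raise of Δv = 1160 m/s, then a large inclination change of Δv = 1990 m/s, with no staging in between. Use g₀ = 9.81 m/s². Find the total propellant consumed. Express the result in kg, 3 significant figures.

total propellant consumed ≈ 123 kg

v_e = Isp · g₀ = 2064 × 9.81 = 20247.8 m/s.
After the first burn: m = 857 × exp(−1160/20247.8) = 857 × 0.94432 = 809.282 kg.
After the second burn: m = 809.282 × exp(−1990/20247.8) = 809.282 × 0.90639 = 733.525 kg.
Total propellant = m₀ − m_final = 857 − 733.525 = 123.475 kg.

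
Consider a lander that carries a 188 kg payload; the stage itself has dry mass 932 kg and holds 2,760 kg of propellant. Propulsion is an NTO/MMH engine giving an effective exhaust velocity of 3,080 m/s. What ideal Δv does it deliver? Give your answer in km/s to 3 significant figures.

Δv ≈ 3.83 km/s

m₀ = payload + dry + propellant = 188 + 932 + 2,760 = 3,880 kg.
m_f = payload + dry = 188 + 932 = 1,120 kg.
Rocket equation: Δv = v_e · ln(m₀/m_f) = 3080.0 × ln(3.464) = 3080.0 × 1.2425 ≈ 3826.9 m/s.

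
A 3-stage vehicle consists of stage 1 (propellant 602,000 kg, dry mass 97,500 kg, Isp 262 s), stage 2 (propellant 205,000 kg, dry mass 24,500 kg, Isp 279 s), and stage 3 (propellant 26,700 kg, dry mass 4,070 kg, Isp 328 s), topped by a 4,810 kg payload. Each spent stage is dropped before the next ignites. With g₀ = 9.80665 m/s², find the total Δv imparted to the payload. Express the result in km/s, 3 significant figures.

Ignition mass of stage 1 = 602,000+97,500 + 205,000+24,500 + 26,700+4,070 + 4,810 = 964,580 kg.
Stage 1: m₀ = 964,580 kg, m_f = 964,580 − 602,000 = 362,580 kg; Δv = 262×9.80665×ln(2.66) = 2569.3×0.9784 ≈ 2514 m/s.
Stage 2: m₀ = 265,080 kg, m_f = 265,080 − 205,000 = 60,080 kg; Δv = 279×9.80665×ln(4.412) = 2736.1×1.4844 ≈ 4061 m/s.
Stage 3: m₀ = 35,580 kg, m_f = 35,580 − 26,700 = 8,880 kg; Δv = 328×9.80665×ln(4.007) = 3216.6×1.3880 ≈ 4465 m/s.
Total Δv = 2514 + 4061 + 4465 = 11040 m/s.

Δv ≈ 11.0 km/s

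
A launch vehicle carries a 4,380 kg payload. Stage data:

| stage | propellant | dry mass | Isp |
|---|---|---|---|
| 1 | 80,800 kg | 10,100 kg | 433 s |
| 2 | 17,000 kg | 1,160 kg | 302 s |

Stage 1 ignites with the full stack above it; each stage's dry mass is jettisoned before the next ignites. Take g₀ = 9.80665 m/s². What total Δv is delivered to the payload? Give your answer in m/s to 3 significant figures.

Δv ≈ 9450 m/s

Ignition mass of stage 1 = 80,800+10,100 + 17,000+1,160 + 4,380 = 113,440 kg.
Stage 1: m₀ = 113,440 kg, m_f = 113,440 − 80,800 = 32,640 kg; Δv = 433×9.80665×ln(3.475) = 4246.3×1.2457 ≈ 5290 m/s.
Stage 2: m₀ = 22,540 kg, m_f = 22,540 − 17,000 = 5,540 kg; Δv = 302×9.80665×ln(4.069) = 2961.6×1.4033 ≈ 4156 m/s.
Total Δv = 5290 + 4156 = 9446 m/s.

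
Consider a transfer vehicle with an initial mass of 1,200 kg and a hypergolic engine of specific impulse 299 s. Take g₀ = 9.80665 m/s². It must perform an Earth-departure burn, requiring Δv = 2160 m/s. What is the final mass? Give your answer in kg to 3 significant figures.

v_e = Isp · g₀ = 299 × 9.80665 = 2932.2 m/s.
m₀/m_f = exp(Δv / v_e) = exp(2160 / 2932.2) = exp(0.7367) = 2.0889.
m_f = m₀ / 2.0889 = 1,200 / 2.0889 = 574.465 kg.

final mass ≈ 574 kg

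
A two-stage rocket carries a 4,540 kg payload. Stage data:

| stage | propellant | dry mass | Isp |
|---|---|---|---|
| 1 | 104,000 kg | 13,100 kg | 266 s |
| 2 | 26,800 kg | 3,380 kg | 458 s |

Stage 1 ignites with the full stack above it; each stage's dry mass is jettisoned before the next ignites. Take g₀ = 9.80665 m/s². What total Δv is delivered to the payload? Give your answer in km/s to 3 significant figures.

Ignition mass of stage 1 = 104,000+13,100 + 26,800+3,380 + 4,540 = 151,820 kg.
Stage 1: m₀ = 151,820 kg, m_f = 151,820 − 104,000 = 47,820 kg; Δv = 266×9.80665×ln(3.175) = 2608.6×1.1553 ≈ 3014 m/s.
Stage 2: m₀ = 34,720 kg, m_f = 34,720 − 26,800 = 7,920 kg; Δv = 458×9.80665×ln(4.384) = 4491.4×1.4779 ≈ 6638 m/s.
Total Δv = 3014 + 6638 = 9652 m/s.

Δv ≈ 9.65 km/s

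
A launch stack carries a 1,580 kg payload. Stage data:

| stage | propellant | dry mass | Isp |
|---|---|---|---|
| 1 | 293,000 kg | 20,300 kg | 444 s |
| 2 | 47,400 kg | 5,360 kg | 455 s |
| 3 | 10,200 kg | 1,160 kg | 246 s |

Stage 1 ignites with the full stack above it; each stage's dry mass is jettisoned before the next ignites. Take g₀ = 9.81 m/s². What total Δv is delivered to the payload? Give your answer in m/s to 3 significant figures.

Ignition mass of stage 1 = 293,000+20,300 + 47,400+5,360 + 10,200+1,160 + 1,580 = 379,000 kg.
Stage 1: m₀ = 379,000 kg, m_f = 379,000 − 293,000 = 86,000 kg; Δv = 444×9.81×ln(4.407) = 4355.6×1.4832 ≈ 6460 m/s.
Stage 2: m₀ = 65,700 kg, m_f = 65,700 − 47,400 = 18,300 kg; Δv = 455×9.81×ln(3.59) = 4463.6×1.2782 ≈ 5705 m/s.
Stage 3: m₀ = 12,940 kg, m_f = 12,940 − 10,200 = 2,740 kg; Δv = 246×9.81×ln(4.723) = 2413.3×1.5524 ≈ 3746 m/s.
Total Δv = 6460 + 5705 + 3746 = 15911 m/s.

Δv ≈ 15900 m/s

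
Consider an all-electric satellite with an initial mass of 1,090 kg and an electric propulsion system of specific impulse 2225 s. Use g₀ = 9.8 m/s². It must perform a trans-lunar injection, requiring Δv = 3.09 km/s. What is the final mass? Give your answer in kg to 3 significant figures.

final mass ≈ 946 kg

v_e = Isp · g₀ = 2225 × 9.8 = 21805.0 m/s.
m₀/m_f = exp(Δv / v_e) = exp(3090 / 21805.0) = exp(0.1417) = 1.1522.
m_f = m₀ / 1.1522 = 1,090 / 1.1522 = 946.016 kg.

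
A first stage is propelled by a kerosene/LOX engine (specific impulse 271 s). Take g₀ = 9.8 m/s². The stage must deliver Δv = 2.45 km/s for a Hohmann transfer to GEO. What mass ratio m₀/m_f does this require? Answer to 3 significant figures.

v_e = Isp · g₀ = 271 × 9.8 = 2655.8 m/s.
Using Δv = v_e ln(m₀/m_f): m₀/m_f = exp(Δv / v_e) = exp(2450 / 2655.8) = exp(0.9225) = 2.5156.

mass ratio ≈ 2.52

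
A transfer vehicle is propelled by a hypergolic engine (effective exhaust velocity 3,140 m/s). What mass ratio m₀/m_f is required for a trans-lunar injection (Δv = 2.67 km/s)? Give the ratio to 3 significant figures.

mass ratio ≈ 2.34

m₀/m_f = exp(Δv / v_e) = exp(2670 / 3140.0) = exp(0.8503) = 2.3404.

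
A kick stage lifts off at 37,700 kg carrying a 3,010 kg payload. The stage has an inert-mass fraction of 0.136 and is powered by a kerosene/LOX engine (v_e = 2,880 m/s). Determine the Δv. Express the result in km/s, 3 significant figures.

Stage wet mass = m₀ − payload = 37,700 − 3,010 = 34,690 kg.
Stage dry mass = ε × stage wet mass = 0.136 × 34,690 = 4,717.84 kg.
Burnout mass m_f = stage dry + payload = 4,717.84 + 3,010 = 7,727.84 kg.
Δv = v_e · ln(37,700/7,727.84) = 2880.0 × ln(4.878) = 2880.0 × 1.5848 ≈ 4564 m/s.

Δv ≈ 4.56 km/s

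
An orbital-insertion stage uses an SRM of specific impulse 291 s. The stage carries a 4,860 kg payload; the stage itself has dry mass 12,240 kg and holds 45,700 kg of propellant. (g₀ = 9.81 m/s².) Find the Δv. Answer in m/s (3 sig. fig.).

v_e = Isp · g₀ = 291 × 9.81 = 2854.7 m/s.
m₀ = payload + dry + propellant = 4,860 + 12,240 + 45,700 = 62,800 kg.
m_f = payload + dry = 4,860 + 12,240 = 17,100 kg.
Δv = v_e · ln(m₀/m_f) = 2854.7 × ln(3.673) = 2854.7 × 1.3009 ≈ 3713.6 m/s.

Δv ≈ 3710 m/s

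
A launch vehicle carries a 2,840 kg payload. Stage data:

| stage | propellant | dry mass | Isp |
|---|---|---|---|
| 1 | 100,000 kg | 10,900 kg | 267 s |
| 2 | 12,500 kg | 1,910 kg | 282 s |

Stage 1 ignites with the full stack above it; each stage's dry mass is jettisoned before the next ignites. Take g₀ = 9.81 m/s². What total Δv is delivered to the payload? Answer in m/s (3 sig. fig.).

Ignition mass of stage 1 = 100,000+10,900 + 12,500+1,910 + 2,840 = 128,150 kg.
Stage 1: m₀ = 128,150 kg, m_f = 128,150 − 100,000 = 28,150 kg; Δv = 267×9.81×ln(4.552) = 2619.3×1.5157 ≈ 3970 m/s.
Stage 2: m₀ = 17,250 kg, m_f = 17,250 − 12,500 = 4,750 kg; Δv = 282×9.81×ln(3.632) = 2766.4×1.2897 ≈ 3568 m/s.
Total Δv = 3970 + 3568 = 7538 m/s.

Δv ≈ 7540 m/s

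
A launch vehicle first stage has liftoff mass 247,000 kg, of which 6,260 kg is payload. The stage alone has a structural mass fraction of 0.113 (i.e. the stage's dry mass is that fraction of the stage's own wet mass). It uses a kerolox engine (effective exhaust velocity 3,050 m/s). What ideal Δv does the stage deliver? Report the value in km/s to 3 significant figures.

Δv ≈ 6.10 km/s

Stage wet mass = m₀ − payload = 247,000 − 6,260 = 240,740 kg.
Stage dry mass = ε × stage wet mass = 0.113 × 240,740 = 27,203.6 kg.
Burnout mass m_f = stage dry + payload = 27,203.6 + 6,260 = 33,463.6 kg.
Δv = v_e · ln(247,000/33,463.6) = 3050.0 × ln(7.381) = 3050.0 × 1.9989 ≈ 6097 m/s.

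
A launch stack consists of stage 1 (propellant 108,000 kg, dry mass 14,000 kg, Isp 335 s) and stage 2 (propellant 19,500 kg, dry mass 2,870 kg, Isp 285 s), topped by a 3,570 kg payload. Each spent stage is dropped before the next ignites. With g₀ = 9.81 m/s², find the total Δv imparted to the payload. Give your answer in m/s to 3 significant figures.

Δv ≈ 8200 m/s

Ignition mass of stage 1 = 108,000+14,000 + 19,500+2,870 + 3,570 = 147,940 kg.
Stage 1: m₀ = 147,940 kg, m_f = 147,940 − 108,000 = 39,940 kg; Δv = 335×9.81×ln(3.704) = 3286.4×1.3094 ≈ 4303 m/s.
Stage 2: m₀ = 25,940 kg, m_f = 25,940 − 19,500 = 6,440 kg; Δv = 285×9.81×ln(4.028) = 2795.9×1.3933 ≈ 3895 m/s.
Total Δv = 4303 + 3895 = 8198 m/s.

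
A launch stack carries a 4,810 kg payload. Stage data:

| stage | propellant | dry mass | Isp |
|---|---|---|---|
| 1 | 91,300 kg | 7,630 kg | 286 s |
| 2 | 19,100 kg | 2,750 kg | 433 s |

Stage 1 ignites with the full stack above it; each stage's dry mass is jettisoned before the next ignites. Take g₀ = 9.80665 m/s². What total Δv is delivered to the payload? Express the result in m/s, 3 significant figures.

Ignition mass of stage 1 = 91,300+7,630 + 19,100+2,750 + 4,810 = 125,590 kg.
Stage 1: m₀ = 125,590 kg, m_f = 125,590 − 91,300 = 34,290 kg; Δv = 286×9.80665×ln(3.663) = 2804.7×1.2982 ≈ 3641 m/s.
Stage 2: m₀ = 26,660 kg, m_f = 26,660 − 19,100 = 7,560 kg; Δv = 433×9.80665×ln(3.526) = 4246.3×1.2603 ≈ 5352 m/s.
Total Δv = 3641 + 5352 = 8993 m/s.

Δv ≈ 8990 m/s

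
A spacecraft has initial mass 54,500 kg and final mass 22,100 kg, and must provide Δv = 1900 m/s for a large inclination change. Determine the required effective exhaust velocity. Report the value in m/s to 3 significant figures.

ln(m₀/m_f) = ln(54500/22100) = ln(2.466) = 0.9026.
By the Tsiolkovsky rocket equation, v_e = Δv / ln(m₀/m_f) = 1900 / 0.9026 = 2105.0 m/s.

v_e ≈ 2100 m/s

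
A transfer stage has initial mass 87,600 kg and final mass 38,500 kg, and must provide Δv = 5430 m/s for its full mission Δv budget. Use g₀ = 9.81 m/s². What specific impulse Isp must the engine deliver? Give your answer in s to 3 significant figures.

ln(m₀/m_f) = ln(87600/38500) = ln(2.275) = 0.8221.
By the Tsiolkovsky rocket equation, v_e = Δv / ln(m₀/m_f) = 5430 / 0.8221 = 6604.9 m/s.
Isp = v_e / g₀ = 6604.9 / 9.81 = 673.3 s.

Isp ≈ 673 s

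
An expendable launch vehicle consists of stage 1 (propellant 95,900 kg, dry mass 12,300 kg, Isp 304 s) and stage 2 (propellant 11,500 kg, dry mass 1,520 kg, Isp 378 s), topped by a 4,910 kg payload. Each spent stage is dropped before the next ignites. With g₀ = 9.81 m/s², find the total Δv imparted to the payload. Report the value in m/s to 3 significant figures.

Ignition mass of stage 1 = 95,900+12,300 + 11,500+1,520 + 4,910 = 126,130 kg.
Stage 1: m₀ = 126,130 kg, m_f = 126,130 − 95,900 = 30,230 kg; Δv = 304×9.81×ln(4.172) = 2982.2×1.4285 ≈ 4260 m/s.
Stage 2: m₀ = 17,930 kg, m_f = 17,930 − 11,500 = 6,430 kg; Δv = 378×9.81×ln(2.788) = 3708.2×1.0255 ≈ 3803 m/s.
Total Δv = 4260 + 3803 = 8063 m/s.

Δv ≈ 8060 m/s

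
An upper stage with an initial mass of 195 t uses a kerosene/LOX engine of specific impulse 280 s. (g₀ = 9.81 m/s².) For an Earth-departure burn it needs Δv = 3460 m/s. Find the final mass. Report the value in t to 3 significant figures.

v_e = Isp · g₀ = 280 × 9.81 = 2746.8 m/s.
Using Δv = v_e ln(m₀/m_f): m₀/m_f = exp(Δv / v_e) = exp(3460 / 2746.8) = exp(1.2596) = 3.5242.
m_f = m₀ / 3.5242 = 195 / 3.5242 = 55.3317 t.

final mass ≈ 55.3 t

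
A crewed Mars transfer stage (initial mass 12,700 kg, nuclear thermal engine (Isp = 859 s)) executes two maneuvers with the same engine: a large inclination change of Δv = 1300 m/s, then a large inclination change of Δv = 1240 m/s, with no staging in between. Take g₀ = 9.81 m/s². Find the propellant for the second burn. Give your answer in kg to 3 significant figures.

v_e = Isp · g₀ = 859 × 9.81 = 8426.8 m/s.
After the first burn: m = 12700 × exp(−1300/8426.8) = 12700 × 0.85704 = 10,884.4 kg.
After the second burn: m = 10,884.4 × exp(−1240/8426.8) = 10,884.4 × 0.86316 = 9,394.98 kg.
Second-burn propellant = 10,884.4 − 9,394.98 = 1,489.42 kg.

propellant for the second burn ≈ 1490 kg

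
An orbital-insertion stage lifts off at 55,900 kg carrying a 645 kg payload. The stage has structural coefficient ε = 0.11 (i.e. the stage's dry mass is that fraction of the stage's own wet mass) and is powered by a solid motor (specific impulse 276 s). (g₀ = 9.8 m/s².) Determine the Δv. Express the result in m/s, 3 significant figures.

Stage wet mass = m₀ − payload = 55,900 − 645 = 55,255 kg.
Stage dry mass = ε × stage wet mass = 0.11 × 55,255 = 6,078.05 kg.
Burnout mass m_f = stage dry + payload = 6,078.05 + 645 = 6,723.05 kg.
v_e = Isp · g₀ = 276 × 9.8 = 2704.8 m/s.
From the ideal rocket equation, Δv = v_e · ln(55,900/6,723.05) = 2704.8 × ln(8.315) = 2704.8 × 2.1180 ≈ 5729 m/s.

Δv ≈ 5730 m/s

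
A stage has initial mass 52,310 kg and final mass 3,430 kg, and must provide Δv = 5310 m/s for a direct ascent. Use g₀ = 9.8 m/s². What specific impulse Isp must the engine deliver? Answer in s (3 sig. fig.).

Isp ≈ 199 s

ln(m₀/m_f) = ln(52310/3430) = ln(15.25) = 2.7246.
v_e = Δv / ln(m₀/m_f) = 5310 / 2.7246 = 1948.9 m/s.
Isp = v_e / g₀ = 1948.9 / 9.8 = 198.9 s.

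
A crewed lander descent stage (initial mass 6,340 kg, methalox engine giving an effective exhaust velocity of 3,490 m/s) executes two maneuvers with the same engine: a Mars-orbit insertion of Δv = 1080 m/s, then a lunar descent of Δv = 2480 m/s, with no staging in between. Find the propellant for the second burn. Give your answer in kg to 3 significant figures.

propellant for the second burn ≈ 2370 kg

After the first burn: m = 6340 × exp(−1080/3490.0) = 6340 × 0.73385 = 4,652.61 kg.
After the second burn: m = 4,652.61 × exp(−2480/3490.0) = 4,652.61 × 0.49135 = 2,286.06 kg.
Second-burn propellant = 4,652.61 − 2,286.06 = 2,366.55 kg.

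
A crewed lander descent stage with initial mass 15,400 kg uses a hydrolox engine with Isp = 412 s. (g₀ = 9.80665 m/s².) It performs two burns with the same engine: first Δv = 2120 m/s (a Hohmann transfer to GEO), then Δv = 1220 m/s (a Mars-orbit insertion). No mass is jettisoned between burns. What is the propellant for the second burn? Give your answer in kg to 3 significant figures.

v_e = Isp · g₀ = 412 × 9.80665 = 4040.3 m/s.
After the first burn: m = 15400 × exp(−2120/4040.3) = 15400 × 0.59173 = 9,112.64 kg.
After the second burn: m = 9,112.64 × exp(−1220/4040.3) = 9,112.64 × 0.73937 = 6,737.61 kg.
Second-burn propellant = 9,112.64 − 6,737.61 = 2,375.03 kg.

propellant for the second burn ≈ 2380 kg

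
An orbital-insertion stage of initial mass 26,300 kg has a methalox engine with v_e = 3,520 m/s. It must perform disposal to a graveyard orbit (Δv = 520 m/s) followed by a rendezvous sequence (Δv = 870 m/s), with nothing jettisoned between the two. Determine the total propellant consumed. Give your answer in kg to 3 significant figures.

total propellant consumed ≈ 8580 kg

After the first burn: m = 26300 × exp(−520/3520.0) = 26300 × 0.86267 = 22,688.2 kg.
After the second burn: m = 22,688.2 × exp(−870/3520.0) = 22,688.2 × 0.78102 = 17,719.9 kg.
Total propellant = m₀ − m_final = 26300 − 17,719.9 = 8,580.1 kg.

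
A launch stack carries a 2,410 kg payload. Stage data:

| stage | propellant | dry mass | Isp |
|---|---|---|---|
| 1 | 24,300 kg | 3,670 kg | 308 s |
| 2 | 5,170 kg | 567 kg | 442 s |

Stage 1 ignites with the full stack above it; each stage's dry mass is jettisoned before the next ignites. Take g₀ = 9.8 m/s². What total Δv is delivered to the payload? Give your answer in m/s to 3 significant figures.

Ignition mass of stage 1 = 24,300+3,670 + 5,170+567 + 2,410 = 36,117 kg.
Stage 1: m₀ = 36,117 kg, m_f = 36,117 − 24,300 = 11,817 kg; Δv = 308×9.8×ln(3.056) = 3018.4×1.1172 ≈ 3372 m/s.
Stage 2: m₀ = 8,147 kg, m_f = 8,147 − 5,170 = 2,977 kg; Δv = 442×9.8×ln(2.737) = 4331.6×1.0067 ≈ 4361 m/s.
Total Δv = 3372 + 4361 = 7733 m/s.

Δv ≈ 7730 m/s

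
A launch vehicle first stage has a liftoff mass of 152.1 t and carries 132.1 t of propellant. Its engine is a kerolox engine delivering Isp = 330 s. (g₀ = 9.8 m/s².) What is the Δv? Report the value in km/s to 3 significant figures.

Δv ≈ 6.56 km/s

v_e = Isp · g₀ = 330 × 9.8 = 3234.0 m/s.
m_f = m₀ − m_prop = 152.1 − 132.1 = 20 t.
Δv = v_e · ln(m₀/m_f) = 3234.0 × ln(7.605) = 3234.0 × 2.0288 ≈ 6561.2 m/s.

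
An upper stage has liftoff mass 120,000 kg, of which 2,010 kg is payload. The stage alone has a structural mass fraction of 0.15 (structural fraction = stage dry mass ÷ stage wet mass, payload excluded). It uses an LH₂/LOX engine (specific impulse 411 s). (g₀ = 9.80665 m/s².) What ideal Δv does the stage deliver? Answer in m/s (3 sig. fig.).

Δv ≈ 7280 m/s

Stage wet mass = m₀ − payload = 120,000 − 2,010 = 117,990 kg.
Stage dry mass = ε × stage wet mass = 0.15 × 117,990 = 17,698.5 kg.
Burnout mass m_f = stage dry + payload = 17,698.5 + 2,010 = 19,708.5 kg.
v_e = Isp · g₀ = 411 × 9.80665 = 4030.5 m/s.
Using Δv = v_e ln(m₀/m_f): Δv = v_e · ln(120,000/19,708.5) = 4030.5 × ln(6.089) = 4030.5 × 1.8064 ≈ 7281 m/s.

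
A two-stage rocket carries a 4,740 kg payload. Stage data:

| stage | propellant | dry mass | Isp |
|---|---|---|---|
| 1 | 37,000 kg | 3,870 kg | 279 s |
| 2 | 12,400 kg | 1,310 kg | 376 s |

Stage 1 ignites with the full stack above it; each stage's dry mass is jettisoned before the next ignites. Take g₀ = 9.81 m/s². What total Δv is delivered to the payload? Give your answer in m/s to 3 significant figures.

Ignition mass of stage 1 = 37,000+3,870 + 12,400+1,310 + 4,740 = 59,320 kg.
Stage 1: m₀ = 59,320 kg, m_f = 59,320 − 37,000 = 22,320 kg; Δv = 279×9.81×ln(2.658) = 2737.0×0.9775 ≈ 2675 m/s.
Stage 2: m₀ = 18,450 kg, m_f = 18,450 − 12,400 = 6,050 kg; Δv = 376×9.81×ln(3.05) = 3688.6×1.1150 ≈ 4113 m/s.
Total Δv = 2675 + 4113 = 6788 m/s.

Δv ≈ 6790 m/s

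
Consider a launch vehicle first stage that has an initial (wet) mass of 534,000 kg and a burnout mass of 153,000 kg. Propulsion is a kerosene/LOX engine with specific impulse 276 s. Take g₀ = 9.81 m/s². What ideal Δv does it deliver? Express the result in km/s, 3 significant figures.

Δv ≈ 3.38 km/s

v_e = Isp · g₀ = 276 × 9.81 = 2707.6 m/s.
By the Tsiolkovsky rocket equation, Δv = v_e · ln(m₀/m_f) = 2707.6 × ln(3.49) = 2707.6 × 1.2500 ≈ 3384.3 m/s.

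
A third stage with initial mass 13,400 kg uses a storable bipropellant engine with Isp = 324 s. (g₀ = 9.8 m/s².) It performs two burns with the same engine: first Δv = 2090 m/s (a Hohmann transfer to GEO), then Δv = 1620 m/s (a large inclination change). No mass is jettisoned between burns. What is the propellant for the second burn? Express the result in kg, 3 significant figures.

v_e = Isp · g₀ = 324 × 9.8 = 3175.2 m/s.
After the first burn: m = 13400 × exp(−2090/3175.2) = 13400 × 0.51777 = 6,938.12 kg.
After the second burn: m = 6,938.12 × exp(−1620/3175.2) = 6,938.12 × 0.60037 = 4,165.44 kg.
Second-burn propellant = 6,938.12 − 4,165.44 = 2,772.68 kg.

propellant for the second burn ≈ 2770 kg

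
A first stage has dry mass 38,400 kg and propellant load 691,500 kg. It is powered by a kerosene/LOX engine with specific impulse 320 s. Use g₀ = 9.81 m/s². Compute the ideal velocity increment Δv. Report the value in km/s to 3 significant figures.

Δv ≈ 9.24 km/s

v_e = Isp · g₀ = 320 × 9.81 = 3139.2 m/s.
m₀ = m_dry + m_prop = 38,400 + 691,500 = 729,900 kg.
From the ideal rocket equation, Δv = v_e · ln(m₀/m_f) = 3139.2 × ln(19.01) = 3139.2 × 2.9449 ≈ 9244.5 m/s.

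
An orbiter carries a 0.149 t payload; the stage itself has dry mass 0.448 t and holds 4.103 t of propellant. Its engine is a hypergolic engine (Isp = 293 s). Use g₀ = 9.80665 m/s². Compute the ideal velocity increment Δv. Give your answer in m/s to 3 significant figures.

v_e = Isp · g₀ = 293 × 9.80665 = 2873.3 m/s.
m₀ = payload + dry + propellant = 0.149 + 0.448 + 4.103 = 4.7 t.
m_f = payload + dry = 0.149 + 0.448 = 0.597 t.
Rocket equation: Δv = v_e · ln(m₀/m_f) = 2873.3 × ln(7.873) = 2873.3 × 2.0634 ≈ 5928.9 m/s.

Δv ≈ 5930 m/s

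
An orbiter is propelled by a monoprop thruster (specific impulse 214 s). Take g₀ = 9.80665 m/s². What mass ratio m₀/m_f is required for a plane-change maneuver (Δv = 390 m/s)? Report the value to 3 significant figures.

v_e = Isp · g₀ = 214 × 9.80665 = 2098.6 m/s.
By the Tsiolkovsky rocket equation, m₀/m_f = exp(Δv / v_e) = exp(390 / 2098.6) = exp(0.1858) = 1.2042.

mass ratio ≈ 1.20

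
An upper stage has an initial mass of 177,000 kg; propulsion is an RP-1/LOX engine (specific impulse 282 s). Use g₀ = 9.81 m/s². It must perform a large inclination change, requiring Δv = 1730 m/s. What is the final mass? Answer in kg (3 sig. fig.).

v_e = Isp · g₀ = 282 × 9.81 = 2766.4 m/s.
Using Δv = v_e ln(m₀/m_f): m₀/m_f = exp(Δv / v_e) = exp(1730 / 2766.4) = exp(0.6254) = 1.8689.
m_f = m₀ / 1.8689 = 177,000 / 1.8689 = 94,708.1 kg.

final mass ≈ 94700 kg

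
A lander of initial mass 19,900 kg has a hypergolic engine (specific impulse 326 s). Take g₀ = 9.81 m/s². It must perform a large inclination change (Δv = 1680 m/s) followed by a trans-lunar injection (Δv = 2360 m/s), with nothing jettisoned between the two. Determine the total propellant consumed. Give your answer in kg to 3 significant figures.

total propellant consumed ≈ 14300 kg

v_e = Isp · g₀ = 326 × 9.81 = 3198.1 m/s.
After the first burn: m = 19900 × exp(−1680/3198.1) = 19900 × 0.59137 = 11,768.3 kg.
After the second burn: m = 11,768.3 × exp(−2360/3198.1) = 11,768.3 × 0.47809 = 5,626.31 kg.
Total propellant = m₀ − m_final = 19900 − 5,626.31 = 14,273.69 kg.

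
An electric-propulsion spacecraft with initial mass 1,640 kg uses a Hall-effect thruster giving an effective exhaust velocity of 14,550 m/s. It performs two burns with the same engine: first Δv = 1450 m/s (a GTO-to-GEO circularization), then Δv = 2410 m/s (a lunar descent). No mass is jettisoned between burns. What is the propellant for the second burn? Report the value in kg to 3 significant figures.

propellant for the second burn ≈ 227 kg

After the first burn: m = 1640 × exp(−1450/14550.0) = 1640 × 0.90515 = 1,484.45 kg.
After the second burn: m = 1,484.45 × exp(−2410/14550.0) = 1,484.45 × 0.84735 = 1,257.85 kg.
Second-burn propellant = 1,484.45 − 1,257.85 = 226.6 kg.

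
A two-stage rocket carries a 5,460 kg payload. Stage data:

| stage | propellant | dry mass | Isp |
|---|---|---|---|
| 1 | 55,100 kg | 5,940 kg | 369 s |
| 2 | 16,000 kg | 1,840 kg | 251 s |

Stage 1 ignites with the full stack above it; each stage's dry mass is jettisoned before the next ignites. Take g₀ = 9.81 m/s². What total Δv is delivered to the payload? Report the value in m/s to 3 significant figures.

Ignition mass of stage 1 = 55,100+5,940 + 16,000+1,840 + 5,460 = 84,340 kg.
Stage 1: m₀ = 84,340 kg, m_f = 84,340 − 55,100 = 29,240 kg; Δv = 369×9.81×ln(2.884) = 3619.9×1.0593 ≈ 3835 m/s.
Stage 2: m₀ = 23,300 kg, m_f = 23,300 − 16,000 = 7,300 kg; Δv = 251×9.81×ln(3.192) = 2462.3×1.1606 ≈ 2858 m/s.
Total Δv = 3835 + 2858 = 6693 m/s.

Δv ≈ 6690 m/s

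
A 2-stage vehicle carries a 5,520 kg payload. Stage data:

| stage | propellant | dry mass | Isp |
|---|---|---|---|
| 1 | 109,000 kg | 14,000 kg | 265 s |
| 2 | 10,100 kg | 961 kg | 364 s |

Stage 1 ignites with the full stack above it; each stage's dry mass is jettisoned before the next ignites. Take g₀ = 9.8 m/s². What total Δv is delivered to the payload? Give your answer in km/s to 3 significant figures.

Ignition mass of stage 1 = 109,000+14,000 + 10,100+961 + 5,520 = 139,581 kg.
Stage 1: m₀ = 139,581 kg, m_f = 139,581 − 109,000 = 30,581 kg; Δv = 265×9.8×ln(4.564) = 2597.0×1.5183 ≈ 3943 m/s.
Stage 2: m₀ = 16,581 kg, m_f = 16,581 − 10,100 = 6,481 kg; Δv = 364×9.8×ln(2.558) = 3567.2×0.9394 ≈ 3351 m/s.
Total Δv = 3943 + 3351 = 7294 m/s.

Δv ≈ 7.29 km/s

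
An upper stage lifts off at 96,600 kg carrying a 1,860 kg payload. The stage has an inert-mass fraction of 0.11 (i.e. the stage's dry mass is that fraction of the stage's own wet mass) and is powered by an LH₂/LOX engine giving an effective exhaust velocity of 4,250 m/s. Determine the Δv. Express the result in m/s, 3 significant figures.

Stage wet mass = m₀ − payload = 96,600 − 1,860 = 94,740 kg.
Stage dry mass = ε × stage wet mass = 0.11 × 94,740 = 10,421.4 kg.
Burnout mass m_f = stage dry + payload = 10,421.4 + 1,860 = 12,281.4 kg.
Rocket equation: Δv = v_e · ln(96,600/12,281.4) = 4250.0 × ln(7.866) = 4250.0 × 2.0625 ≈ 8766 m/s.

Δv ≈ 8770 m/s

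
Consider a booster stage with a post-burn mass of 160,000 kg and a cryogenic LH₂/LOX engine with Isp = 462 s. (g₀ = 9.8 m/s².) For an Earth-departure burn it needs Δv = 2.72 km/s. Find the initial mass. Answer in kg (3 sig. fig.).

v_e = Isp · g₀ = 462 × 9.8 = 4527.6 m/s.
Using Δv = v_e ln(m₀/m_f): m₀/m_f = exp(Δv / v_e) = exp(2720 / 4527.6) = exp(0.6008) = 1.8235.
m₀ = m_f × 1.8235 = 160,000 × 1.8235 = 291,760 kg.

initial mass ≈ 292000 kg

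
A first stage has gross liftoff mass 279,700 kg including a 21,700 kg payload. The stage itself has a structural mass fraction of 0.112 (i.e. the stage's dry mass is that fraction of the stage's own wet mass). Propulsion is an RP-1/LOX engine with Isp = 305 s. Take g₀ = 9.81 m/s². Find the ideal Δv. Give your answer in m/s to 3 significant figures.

Δv ≈ 5120 m/s

Stage wet mass = m₀ − payload = 279,700 − 21,700 = 258,000 kg.
Stage dry mass = ε × stage wet mass = 0.112 × 258,000 = 28,896 kg.
Burnout mass m_f = stage dry + payload = 28,896 + 21,700 = 50,596 kg.
v_e = Isp · g₀ = 305 × 9.81 = 2992.1 m/s.
By the Tsiolkovsky rocket equation, Δv = v_e · ln(279,700/50,596) = 2992.1 × ln(5.528) = 2992.1 × 1.7098 ≈ 5116 m/s.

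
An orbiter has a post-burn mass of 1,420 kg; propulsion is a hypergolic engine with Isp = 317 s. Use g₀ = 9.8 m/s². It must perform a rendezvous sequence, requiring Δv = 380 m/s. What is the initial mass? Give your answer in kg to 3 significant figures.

initial mass ≈ 1600 kg

v_e = Isp · g₀ = 317 × 9.8 = 3106.6 m/s.
From the ideal rocket equation, m₀/m_f = exp(Δv / v_e) = exp(380 / 3106.6) = exp(0.1223) = 1.1301.
m₀ = m_f × 1.1301 = 1,420 × 1.1301 = 1,604.74 kg.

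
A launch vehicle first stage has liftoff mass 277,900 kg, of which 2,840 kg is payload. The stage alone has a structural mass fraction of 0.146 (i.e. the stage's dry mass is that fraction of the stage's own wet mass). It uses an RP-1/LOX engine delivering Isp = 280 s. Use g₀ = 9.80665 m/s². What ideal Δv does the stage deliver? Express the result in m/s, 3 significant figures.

Stage wet mass = m₀ − payload = 277,900 − 2,840 = 275,060 kg.
Stage dry mass = ε × stage wet mass = 0.146 × 275,060 = 40,158.8 kg.
Burnout mass m_f = stage dry + payload = 40,158.8 + 2,840 = 42,998.8 kg.
v_e = Isp · g₀ = 280 × 9.80665 = 2745.9 m/s.
Using Δv = v_e ln(m₀/m_f): Δv = v_e · ln(277,900/42,998.8) = 2745.9 × ln(6.463) = 2745.9 × 1.8661 ≈ 5124 m/s.

Δv ≈ 5120 m/s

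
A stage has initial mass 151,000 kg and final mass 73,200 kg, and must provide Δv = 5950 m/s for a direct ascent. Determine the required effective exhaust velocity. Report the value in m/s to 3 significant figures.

v_e ≈ 8220 m/s

ln(m₀/m_f) = ln(151000/73200) = ln(2.063) = 0.7241.
By the Tsiolkovsky rocket equation, v_e = Δv / ln(m₀/m_f) = 5950 / 0.7241 = 8217.3 m/s.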